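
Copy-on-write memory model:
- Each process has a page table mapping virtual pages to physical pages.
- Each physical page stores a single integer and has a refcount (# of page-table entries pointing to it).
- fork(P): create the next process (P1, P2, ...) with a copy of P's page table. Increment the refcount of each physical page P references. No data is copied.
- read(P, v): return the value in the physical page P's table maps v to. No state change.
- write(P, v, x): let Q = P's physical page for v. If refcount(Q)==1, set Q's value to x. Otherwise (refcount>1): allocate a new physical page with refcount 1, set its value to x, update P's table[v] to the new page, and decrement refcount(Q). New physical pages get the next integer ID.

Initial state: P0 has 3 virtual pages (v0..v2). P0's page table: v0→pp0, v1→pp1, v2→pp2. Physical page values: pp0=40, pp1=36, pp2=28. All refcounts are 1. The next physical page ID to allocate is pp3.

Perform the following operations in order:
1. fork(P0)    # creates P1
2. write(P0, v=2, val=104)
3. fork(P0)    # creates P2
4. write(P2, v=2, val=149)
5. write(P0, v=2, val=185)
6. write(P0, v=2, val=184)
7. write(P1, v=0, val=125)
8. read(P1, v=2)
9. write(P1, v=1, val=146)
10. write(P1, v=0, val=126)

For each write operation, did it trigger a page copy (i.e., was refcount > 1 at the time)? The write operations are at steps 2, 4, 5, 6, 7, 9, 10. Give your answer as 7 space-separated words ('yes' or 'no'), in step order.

Op 1: fork(P0) -> P1. 3 ppages; refcounts: pp0:2 pp1:2 pp2:2
Op 2: write(P0, v2, 104). refcount(pp2)=2>1 -> COPY to pp3. 4 ppages; refcounts: pp0:2 pp1:2 pp2:1 pp3:1
Op 3: fork(P0) -> P2. 4 ppages; refcounts: pp0:3 pp1:3 pp2:1 pp3:2
Op 4: write(P2, v2, 149). refcount(pp3)=2>1 -> COPY to pp4. 5 ppages; refcounts: pp0:3 pp1:3 pp2:1 pp3:1 pp4:1
Op 5: write(P0, v2, 185). refcount(pp3)=1 -> write in place. 5 ppages; refcounts: pp0:3 pp1:3 pp2:1 pp3:1 pp4:1
Op 6: write(P0, v2, 184). refcount(pp3)=1 -> write in place. 5 ppages; refcounts: pp0:3 pp1:3 pp2:1 pp3:1 pp4:1
Op 7: write(P1, v0, 125). refcount(pp0)=3>1 -> COPY to pp5. 6 ppages; refcounts: pp0:2 pp1:3 pp2:1 pp3:1 pp4:1 pp5:1
Op 8: read(P1, v2) -> 28. No state change.
Op 9: write(P1, v1, 146). refcount(pp1)=3>1 -> COPY to pp6. 7 ppages; refcounts: pp0:2 pp1:2 pp2:1 pp3:1 pp4:1 pp5:1 pp6:1
Op 10: write(P1, v0, 126). refcount(pp5)=1 -> write in place. 7 ppages; refcounts: pp0:2 pp1:2 pp2:1 pp3:1 pp4:1 pp5:1 pp6:1

yes yes no no yes yes no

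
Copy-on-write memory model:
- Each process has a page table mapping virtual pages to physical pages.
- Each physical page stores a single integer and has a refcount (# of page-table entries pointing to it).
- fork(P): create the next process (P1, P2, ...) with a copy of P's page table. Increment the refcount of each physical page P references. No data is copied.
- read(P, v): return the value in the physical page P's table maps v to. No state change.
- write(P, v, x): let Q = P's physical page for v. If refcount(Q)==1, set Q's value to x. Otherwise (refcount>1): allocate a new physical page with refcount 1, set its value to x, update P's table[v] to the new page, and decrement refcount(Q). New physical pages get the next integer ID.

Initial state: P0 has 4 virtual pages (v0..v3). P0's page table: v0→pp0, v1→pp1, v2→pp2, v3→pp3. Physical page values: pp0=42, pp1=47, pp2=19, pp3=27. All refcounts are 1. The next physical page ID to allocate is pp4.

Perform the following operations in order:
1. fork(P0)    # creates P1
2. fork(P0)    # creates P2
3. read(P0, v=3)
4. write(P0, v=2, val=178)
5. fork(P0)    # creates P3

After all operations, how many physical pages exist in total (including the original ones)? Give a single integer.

Op 1: fork(P0) -> P1. 4 ppages; refcounts: pp0:2 pp1:2 pp2:2 pp3:2
Op 2: fork(P0) -> P2. 4 ppages; refcounts: pp0:3 pp1:3 pp2:3 pp3:3
Op 3: read(P0, v3) -> 27. No state change.
Op 4: write(P0, v2, 178). refcount(pp2)=3>1 -> COPY to pp4. 5 ppages; refcounts: pp0:3 pp1:3 pp2:2 pp3:3 pp4:1
Op 5: fork(P0) -> P3. 5 ppages; refcounts: pp0:4 pp1:4 pp2:2 pp3:4 pp4:2

Answer: 5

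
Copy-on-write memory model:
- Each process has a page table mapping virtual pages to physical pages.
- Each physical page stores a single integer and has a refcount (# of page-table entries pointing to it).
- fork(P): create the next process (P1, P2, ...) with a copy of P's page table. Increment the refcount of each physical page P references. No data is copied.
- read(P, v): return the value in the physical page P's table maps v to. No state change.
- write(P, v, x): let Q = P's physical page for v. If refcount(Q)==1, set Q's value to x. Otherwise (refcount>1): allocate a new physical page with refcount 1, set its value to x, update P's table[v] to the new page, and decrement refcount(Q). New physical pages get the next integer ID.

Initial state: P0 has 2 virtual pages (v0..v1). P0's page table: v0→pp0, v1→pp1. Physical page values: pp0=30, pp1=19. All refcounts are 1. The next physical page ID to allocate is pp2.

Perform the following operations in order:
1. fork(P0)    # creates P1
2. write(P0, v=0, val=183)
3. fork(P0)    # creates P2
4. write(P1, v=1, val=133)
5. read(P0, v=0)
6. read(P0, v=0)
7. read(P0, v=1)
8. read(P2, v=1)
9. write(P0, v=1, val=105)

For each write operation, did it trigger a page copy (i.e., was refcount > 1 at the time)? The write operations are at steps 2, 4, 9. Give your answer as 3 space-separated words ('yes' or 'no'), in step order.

Op 1: fork(P0) -> P1. 2 ppages; refcounts: pp0:2 pp1:2
Op 2: write(P0, v0, 183). refcount(pp0)=2>1 -> COPY to pp2. 3 ppages; refcounts: pp0:1 pp1:2 pp2:1
Op 3: fork(P0) -> P2. 3 ppages; refcounts: pp0:1 pp1:3 pp2:2
Op 4: write(P1, v1, 133). refcount(pp1)=3>1 -> COPY to pp3. 4 ppages; refcounts: pp0:1 pp1:2 pp2:2 pp3:1
Op 5: read(P0, v0) -> 183. No state change.
Op 6: read(P0, v0) -> 183. No state change.
Op 7: read(P0, v1) -> 19. No state change.
Op 8: read(P2, v1) -> 19. No state change.
Op 9: write(P0, v1, 105). refcount(pp1)=2>1 -> COPY to pp4. 5 ppages; refcounts: pp0:1 pp1:1 pp2:2 pp3:1 pp4:1

yes yes yes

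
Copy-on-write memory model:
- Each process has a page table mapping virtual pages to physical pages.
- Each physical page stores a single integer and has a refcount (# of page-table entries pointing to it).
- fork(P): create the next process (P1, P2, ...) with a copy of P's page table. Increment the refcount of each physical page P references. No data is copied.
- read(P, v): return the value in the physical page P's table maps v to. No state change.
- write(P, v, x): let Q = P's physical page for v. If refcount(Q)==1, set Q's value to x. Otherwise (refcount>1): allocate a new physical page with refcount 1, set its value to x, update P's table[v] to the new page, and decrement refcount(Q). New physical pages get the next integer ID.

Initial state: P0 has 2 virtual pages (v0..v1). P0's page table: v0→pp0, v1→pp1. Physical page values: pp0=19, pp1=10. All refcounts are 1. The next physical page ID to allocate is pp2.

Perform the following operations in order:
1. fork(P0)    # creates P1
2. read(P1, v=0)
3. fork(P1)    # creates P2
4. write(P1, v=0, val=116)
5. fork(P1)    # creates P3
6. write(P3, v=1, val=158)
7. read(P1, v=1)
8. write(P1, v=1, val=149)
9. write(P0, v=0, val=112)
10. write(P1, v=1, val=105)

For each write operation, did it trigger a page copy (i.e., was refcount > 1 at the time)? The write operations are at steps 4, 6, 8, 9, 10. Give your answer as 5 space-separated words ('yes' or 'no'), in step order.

Op 1: fork(P0) -> P1. 2 ppages; refcounts: pp0:2 pp1:2
Op 2: read(P1, v0) -> 19. No state change.
Op 3: fork(P1) -> P2. 2 ppages; refcounts: pp0:3 pp1:3
Op 4: write(P1, v0, 116). refcount(pp0)=3>1 -> COPY to pp2. 3 ppages; refcounts: pp0:2 pp1:3 pp2:1
Op 5: fork(P1) -> P3. 3 ppages; refcounts: pp0:2 pp1:4 pp2:2
Op 6: write(P3, v1, 158). refcount(pp1)=4>1 -> COPY to pp3. 4 ppages; refcounts: pp0:2 pp1:3 pp2:2 pp3:1
Op 7: read(P1, v1) -> 10. No state change.
Op 8: write(P1, v1, 149). refcount(pp1)=3>1 -> COPY to pp4. 5 ppages; refcounts: pp0:2 pp1:2 pp2:2 pp3:1 pp4:1
Op 9: write(P0, v0, 112). refcount(pp0)=2>1 -> COPY to pp5. 6 ppages; refcounts: pp0:1 pp1:2 pp2:2 pp3:1 pp4:1 pp5:1
Op 10: write(P1, v1, 105). refcount(pp4)=1 -> write in place. 6 ppages; refcounts: pp0:1 pp1:2 pp2:2 pp3:1 pp4:1 pp5:1

yes yes yes yes no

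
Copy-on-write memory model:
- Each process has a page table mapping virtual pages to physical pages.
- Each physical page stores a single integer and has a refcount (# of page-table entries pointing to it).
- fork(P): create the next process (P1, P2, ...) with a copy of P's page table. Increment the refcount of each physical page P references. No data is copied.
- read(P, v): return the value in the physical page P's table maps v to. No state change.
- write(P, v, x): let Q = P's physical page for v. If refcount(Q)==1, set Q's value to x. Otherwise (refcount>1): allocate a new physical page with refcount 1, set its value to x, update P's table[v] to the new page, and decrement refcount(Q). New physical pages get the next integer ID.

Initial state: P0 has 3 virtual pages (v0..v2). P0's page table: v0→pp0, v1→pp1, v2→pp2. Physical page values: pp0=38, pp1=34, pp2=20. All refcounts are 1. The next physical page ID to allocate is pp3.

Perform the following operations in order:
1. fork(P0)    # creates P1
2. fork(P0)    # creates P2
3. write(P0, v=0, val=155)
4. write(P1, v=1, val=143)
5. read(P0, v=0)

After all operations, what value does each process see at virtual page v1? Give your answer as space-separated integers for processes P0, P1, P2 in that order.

Op 1: fork(P0) -> P1. 3 ppages; refcounts: pp0:2 pp1:2 pp2:2
Op 2: fork(P0) -> P2. 3 ppages; refcounts: pp0:3 pp1:3 pp2:3
Op 3: write(P0, v0, 155). refcount(pp0)=3>1 -> COPY to pp3. 4 ppages; refcounts: pp0:2 pp1:3 pp2:3 pp3:1
Op 4: write(P1, v1, 143). refcount(pp1)=3>1 -> COPY to pp4. 5 ppages; refcounts: pp0:2 pp1:2 pp2:3 pp3:1 pp4:1
Op 5: read(P0, v0) -> 155. No state change.
P0: v1 -> pp1 = 34
P1: v1 -> pp4 = 143
P2: v1 -> pp1 = 34

Answer: 34 143 34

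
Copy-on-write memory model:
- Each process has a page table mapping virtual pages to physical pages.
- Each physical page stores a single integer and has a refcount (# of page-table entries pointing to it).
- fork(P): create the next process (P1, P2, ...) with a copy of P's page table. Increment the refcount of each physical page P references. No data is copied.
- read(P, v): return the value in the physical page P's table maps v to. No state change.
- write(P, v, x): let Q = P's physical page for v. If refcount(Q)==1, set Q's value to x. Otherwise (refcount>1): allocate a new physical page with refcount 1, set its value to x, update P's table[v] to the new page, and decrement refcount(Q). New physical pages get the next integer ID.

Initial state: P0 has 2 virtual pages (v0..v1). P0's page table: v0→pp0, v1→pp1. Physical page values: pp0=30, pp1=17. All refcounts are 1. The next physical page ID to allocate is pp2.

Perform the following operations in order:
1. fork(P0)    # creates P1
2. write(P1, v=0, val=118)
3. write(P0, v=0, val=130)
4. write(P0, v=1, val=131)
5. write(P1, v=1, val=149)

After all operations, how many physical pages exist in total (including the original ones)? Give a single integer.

Op 1: fork(P0) -> P1. 2 ppages; refcounts: pp0:2 pp1:2
Op 2: write(P1, v0, 118). refcount(pp0)=2>1 -> COPY to pp2. 3 ppages; refcounts: pp0:1 pp1:2 pp2:1
Op 3: write(P0, v0, 130). refcount(pp0)=1 -> write in place. 3 ppages; refcounts: pp0:1 pp1:2 pp2:1
Op 4: write(P0, v1, 131). refcount(pp1)=2>1 -> COPY to pp3. 4 ppages; refcounts: pp0:1 pp1:1 pp2:1 pp3:1
Op 5: write(P1, v1, 149). refcount(pp1)=1 -> write in place. 4 ppages; refcounts: pp0:1 pp1:1 pp2:1 pp3:1

Answer: 4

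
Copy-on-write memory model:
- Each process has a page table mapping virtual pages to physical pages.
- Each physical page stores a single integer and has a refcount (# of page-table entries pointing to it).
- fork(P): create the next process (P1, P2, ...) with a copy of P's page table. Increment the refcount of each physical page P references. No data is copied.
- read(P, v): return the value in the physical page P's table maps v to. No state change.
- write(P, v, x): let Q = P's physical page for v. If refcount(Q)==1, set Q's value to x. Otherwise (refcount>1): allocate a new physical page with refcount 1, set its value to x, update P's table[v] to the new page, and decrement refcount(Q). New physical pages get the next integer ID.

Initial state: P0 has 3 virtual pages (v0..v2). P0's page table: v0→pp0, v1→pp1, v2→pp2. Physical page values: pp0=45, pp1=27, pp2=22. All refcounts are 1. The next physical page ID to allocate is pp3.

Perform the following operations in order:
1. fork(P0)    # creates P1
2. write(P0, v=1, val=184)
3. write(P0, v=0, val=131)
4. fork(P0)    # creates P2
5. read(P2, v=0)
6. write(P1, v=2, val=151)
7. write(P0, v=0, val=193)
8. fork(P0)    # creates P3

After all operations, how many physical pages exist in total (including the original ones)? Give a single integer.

Op 1: fork(P0) -> P1. 3 ppages; refcounts: pp0:2 pp1:2 pp2:2
Op 2: write(P0, v1, 184). refcount(pp1)=2>1 -> COPY to pp3. 4 ppages; refcounts: pp0:2 pp1:1 pp2:2 pp3:1
Op 3: write(P0, v0, 131). refcount(pp0)=2>1 -> COPY to pp4. 5 ppages; refcounts: pp0:1 pp1:1 pp2:2 pp3:1 pp4:1
Op 4: fork(P0) -> P2. 5 ppages; refcounts: pp0:1 pp1:1 pp2:3 pp3:2 pp4:2
Op 5: read(P2, v0) -> 131. No state change.
Op 6: write(P1, v2, 151). refcount(pp2)=3>1 -> COPY to pp5. 6 ppages; refcounts: pp0:1 pp1:1 pp2:2 pp3:2 pp4:2 pp5:1
Op 7: write(P0, v0, 193). refcount(pp4)=2>1 -> COPY to pp6. 7 ppages; refcounts: pp0:1 pp1:1 pp2:2 pp3:2 pp4:1 pp5:1 pp6:1
Op 8: fork(P0) -> P3. 7 ppages; refcounts: pp0:1 pp1:1 pp2:3 pp3:3 pp4:1 pp5:1 pp6:2

Answer: 7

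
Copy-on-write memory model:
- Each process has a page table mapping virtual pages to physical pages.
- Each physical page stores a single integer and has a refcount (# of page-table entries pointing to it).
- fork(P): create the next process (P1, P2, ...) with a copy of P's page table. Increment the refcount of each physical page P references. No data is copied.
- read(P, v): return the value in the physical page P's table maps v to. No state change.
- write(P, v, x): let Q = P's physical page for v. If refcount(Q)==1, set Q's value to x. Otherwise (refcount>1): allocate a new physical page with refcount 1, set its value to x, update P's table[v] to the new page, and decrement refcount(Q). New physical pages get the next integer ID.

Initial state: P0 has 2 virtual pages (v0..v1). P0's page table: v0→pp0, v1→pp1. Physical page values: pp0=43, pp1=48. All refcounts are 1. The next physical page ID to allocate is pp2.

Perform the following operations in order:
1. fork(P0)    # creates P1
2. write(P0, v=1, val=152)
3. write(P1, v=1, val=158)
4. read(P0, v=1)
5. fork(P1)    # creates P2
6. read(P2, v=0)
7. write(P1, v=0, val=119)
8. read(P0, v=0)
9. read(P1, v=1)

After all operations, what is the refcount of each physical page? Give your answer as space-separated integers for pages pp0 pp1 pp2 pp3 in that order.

Op 1: fork(P0) -> P1. 2 ppages; refcounts: pp0:2 pp1:2
Op 2: write(P0, v1, 152). refcount(pp1)=2>1 -> COPY to pp2. 3 ppages; refcounts: pp0:2 pp1:1 pp2:1
Op 3: write(P1, v1, 158). refcount(pp1)=1 -> write in place. 3 ppages; refcounts: pp0:2 pp1:1 pp2:1
Op 4: read(P0, v1) -> 152. No state change.
Op 5: fork(P1) -> P2. 3 ppages; refcounts: pp0:3 pp1:2 pp2:1
Op 6: read(P2, v0) -> 43. No state change.
Op 7: write(P1, v0, 119). refcount(pp0)=3>1 -> COPY to pp3. 4 ppages; refcounts: pp0:2 pp1:2 pp2:1 pp3:1
Op 8: read(P0, v0) -> 43. No state change.
Op 9: read(P1, v1) -> 158. No state change.

Answer: 2 2 1 1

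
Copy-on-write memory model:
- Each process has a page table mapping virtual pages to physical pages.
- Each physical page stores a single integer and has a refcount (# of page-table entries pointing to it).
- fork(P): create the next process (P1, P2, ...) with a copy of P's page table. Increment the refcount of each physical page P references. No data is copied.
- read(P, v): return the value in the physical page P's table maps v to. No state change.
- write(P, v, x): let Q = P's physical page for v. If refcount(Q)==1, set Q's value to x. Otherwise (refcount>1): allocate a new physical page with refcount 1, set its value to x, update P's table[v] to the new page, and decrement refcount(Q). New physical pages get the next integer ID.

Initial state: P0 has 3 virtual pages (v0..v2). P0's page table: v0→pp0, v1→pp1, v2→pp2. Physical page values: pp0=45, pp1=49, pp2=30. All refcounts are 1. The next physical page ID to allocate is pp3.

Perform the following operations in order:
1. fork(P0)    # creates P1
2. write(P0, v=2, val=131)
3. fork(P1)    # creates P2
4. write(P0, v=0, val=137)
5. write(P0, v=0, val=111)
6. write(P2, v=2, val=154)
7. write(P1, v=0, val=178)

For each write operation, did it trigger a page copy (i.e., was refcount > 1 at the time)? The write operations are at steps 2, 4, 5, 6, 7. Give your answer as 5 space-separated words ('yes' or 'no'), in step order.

Op 1: fork(P0) -> P1. 3 ppages; refcounts: pp0:2 pp1:2 pp2:2
Op 2: write(P0, v2, 131). refcount(pp2)=2>1 -> COPY to pp3. 4 ppages; refcounts: pp0:2 pp1:2 pp2:1 pp3:1
Op 3: fork(P1) -> P2. 4 ppages; refcounts: pp0:3 pp1:3 pp2:2 pp3:1
Op 4: write(P0, v0, 137). refcount(pp0)=3>1 -> COPY to pp4. 5 ppages; refcounts: pp0:2 pp1:3 pp2:2 pp3:1 pp4:1
Op 5: write(P0, v0, 111). refcount(pp4)=1 -> write in place. 5 ppages; refcounts: pp0:2 pp1:3 pp2:2 pp3:1 pp4:1
Op 6: write(P2, v2, 154). refcount(pp2)=2>1 -> COPY to pp5. 6 ppages; refcounts: pp0:2 pp1:3 pp2:1 pp3:1 pp4:1 pp5:1
Op 7: write(P1, v0, 178). refcount(pp0)=2>1 -> COPY to pp6. 7 ppages; refcounts: pp0:1 pp1:3 pp2:1 pp3:1 pp4:1 pp5:1 pp6:1

yes yes no yes yes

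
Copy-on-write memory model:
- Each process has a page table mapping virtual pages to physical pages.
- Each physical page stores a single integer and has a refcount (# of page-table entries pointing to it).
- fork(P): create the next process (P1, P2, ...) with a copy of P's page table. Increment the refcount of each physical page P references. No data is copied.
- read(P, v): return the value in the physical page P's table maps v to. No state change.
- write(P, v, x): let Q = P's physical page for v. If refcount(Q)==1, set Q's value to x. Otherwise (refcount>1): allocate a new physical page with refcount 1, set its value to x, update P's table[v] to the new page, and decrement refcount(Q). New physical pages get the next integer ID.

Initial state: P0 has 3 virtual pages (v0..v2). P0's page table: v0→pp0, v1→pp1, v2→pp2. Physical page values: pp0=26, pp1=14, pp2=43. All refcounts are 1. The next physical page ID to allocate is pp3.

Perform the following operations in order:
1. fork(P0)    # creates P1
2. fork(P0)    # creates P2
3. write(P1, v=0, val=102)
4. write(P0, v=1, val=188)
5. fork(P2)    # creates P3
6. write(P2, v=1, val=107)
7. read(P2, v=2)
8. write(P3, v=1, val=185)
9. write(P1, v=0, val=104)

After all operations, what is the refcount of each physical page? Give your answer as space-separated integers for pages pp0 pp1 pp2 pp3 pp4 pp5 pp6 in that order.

Op 1: fork(P0) -> P1. 3 ppages; refcounts: pp0:2 pp1:2 pp2:2
Op 2: fork(P0) -> P2. 3 ppages; refcounts: pp0:3 pp1:3 pp2:3
Op 3: write(P1, v0, 102). refcount(pp0)=3>1 -> COPY to pp3. 4 ppages; refcounts: pp0:2 pp1:3 pp2:3 pp3:1
Op 4: write(P0, v1, 188). refcount(pp1)=3>1 -> COPY to pp4. 5 ppages; refcounts: pp0:2 pp1:2 pp2:3 pp3:1 pp4:1
Op 5: fork(P2) -> P3. 5 ppages; refcounts: pp0:3 pp1:3 pp2:4 pp3:1 pp4:1
Op 6: write(P2, v1, 107). refcount(pp1)=3>1 -> COPY to pp5. 6 ppages; refcounts: pp0:3 pp1:2 pp2:4 pp3:1 pp4:1 pp5:1
Op 7: read(P2, v2) -> 43. No state change.
Op 8: write(P3, v1, 185). refcount(pp1)=2>1 -> COPY to pp6. 7 ppages; refcounts: pp0:3 pp1:1 pp2:4 pp3:1 pp4:1 pp5:1 pp6:1
Op 9: write(P1, v0, 104). refcount(pp3)=1 -> write in place. 7 ppages; refcounts: pp0:3 pp1:1 pp2:4 pp3:1 pp4:1 pp5:1 pp6:1

Answer: 3 1 4 1 1 1 1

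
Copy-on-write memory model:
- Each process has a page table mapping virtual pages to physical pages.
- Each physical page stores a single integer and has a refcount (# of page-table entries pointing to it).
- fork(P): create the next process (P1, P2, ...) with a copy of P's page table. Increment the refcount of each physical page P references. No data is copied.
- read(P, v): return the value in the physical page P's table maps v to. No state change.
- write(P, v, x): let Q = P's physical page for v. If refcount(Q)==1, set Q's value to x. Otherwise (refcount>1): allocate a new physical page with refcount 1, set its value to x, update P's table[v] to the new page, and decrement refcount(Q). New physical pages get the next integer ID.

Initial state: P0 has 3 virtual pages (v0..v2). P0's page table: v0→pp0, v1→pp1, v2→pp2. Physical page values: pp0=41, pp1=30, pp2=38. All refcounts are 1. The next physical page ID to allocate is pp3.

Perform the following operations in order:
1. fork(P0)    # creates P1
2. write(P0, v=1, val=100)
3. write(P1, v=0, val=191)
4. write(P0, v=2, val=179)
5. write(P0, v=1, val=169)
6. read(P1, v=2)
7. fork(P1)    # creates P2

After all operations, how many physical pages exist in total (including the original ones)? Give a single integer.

Op 1: fork(P0) -> P1. 3 ppages; refcounts: pp0:2 pp1:2 pp2:2
Op 2: write(P0, v1, 100). refcount(pp1)=2>1 -> COPY to pp3. 4 ppages; refcounts: pp0:2 pp1:1 pp2:2 pp3:1
Op 3: write(P1, v0, 191). refcount(pp0)=2>1 -> COPY to pp4. 5 ppages; refcounts: pp0:1 pp1:1 pp2:2 pp3:1 pp4:1
Op 4: write(P0, v2, 179). refcount(pp2)=2>1 -> COPY to pp5. 6 ppages; refcounts: pp0:1 pp1:1 pp2:1 pp3:1 pp4:1 pp5:1
Op 5: write(P0, v1, 169). refcount(pp3)=1 -> write in place. 6 ppages; refcounts: pp0:1 pp1:1 pp2:1 pp3:1 pp4:1 pp5:1
Op 6: read(P1, v2) -> 38. No state change.
Op 7: fork(P1) -> P2. 6 ppages; refcounts: pp0:1 pp1:2 pp2:2 pp3:1 pp4:2 pp5:1

Answer: 6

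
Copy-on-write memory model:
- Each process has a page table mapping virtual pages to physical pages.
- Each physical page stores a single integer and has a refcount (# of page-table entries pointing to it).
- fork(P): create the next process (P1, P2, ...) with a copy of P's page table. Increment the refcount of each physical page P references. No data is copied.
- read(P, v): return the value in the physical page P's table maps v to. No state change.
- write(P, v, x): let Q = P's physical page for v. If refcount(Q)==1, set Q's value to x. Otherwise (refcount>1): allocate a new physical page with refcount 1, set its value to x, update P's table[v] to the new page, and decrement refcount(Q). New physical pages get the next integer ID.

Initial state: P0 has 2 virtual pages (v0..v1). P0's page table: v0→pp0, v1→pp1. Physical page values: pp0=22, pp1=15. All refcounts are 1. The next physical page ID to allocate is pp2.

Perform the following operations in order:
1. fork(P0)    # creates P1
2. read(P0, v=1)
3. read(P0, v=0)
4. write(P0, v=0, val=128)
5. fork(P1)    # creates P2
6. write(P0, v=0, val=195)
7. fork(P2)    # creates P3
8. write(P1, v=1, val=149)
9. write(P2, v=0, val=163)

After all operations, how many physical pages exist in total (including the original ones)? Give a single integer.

Op 1: fork(P0) -> P1. 2 ppages; refcounts: pp0:2 pp1:2
Op 2: read(P0, v1) -> 15. No state change.
Op 3: read(P0, v0) -> 22. No state change.
Op 4: write(P0, v0, 128). refcount(pp0)=2>1 -> COPY to pp2. 3 ppages; refcounts: pp0:1 pp1:2 pp2:1
Op 5: fork(P1) -> P2. 3 ppages; refcounts: pp0:2 pp1:3 pp2:1
Op 6: write(P0, v0, 195). refcount(pp2)=1 -> write in place. 3 ppages; refcounts: pp0:2 pp1:3 pp2:1
Op 7: fork(P2) -> P3. 3 ppages; refcounts: pp0:3 pp1:4 pp2:1
Op 8: write(P1, v1, 149). refcount(pp1)=4>1 -> COPY to pp3. 4 ppages; refcounts: pp0:3 pp1:3 pp2:1 pp3:1
Op 9: write(P2, v0, 163). refcount(pp0)=3>1 -> COPY to pp4. 5 ppages; refcounts: pp0:2 pp1:3 pp2:1 pp3:1 pp4:1

Answer: 5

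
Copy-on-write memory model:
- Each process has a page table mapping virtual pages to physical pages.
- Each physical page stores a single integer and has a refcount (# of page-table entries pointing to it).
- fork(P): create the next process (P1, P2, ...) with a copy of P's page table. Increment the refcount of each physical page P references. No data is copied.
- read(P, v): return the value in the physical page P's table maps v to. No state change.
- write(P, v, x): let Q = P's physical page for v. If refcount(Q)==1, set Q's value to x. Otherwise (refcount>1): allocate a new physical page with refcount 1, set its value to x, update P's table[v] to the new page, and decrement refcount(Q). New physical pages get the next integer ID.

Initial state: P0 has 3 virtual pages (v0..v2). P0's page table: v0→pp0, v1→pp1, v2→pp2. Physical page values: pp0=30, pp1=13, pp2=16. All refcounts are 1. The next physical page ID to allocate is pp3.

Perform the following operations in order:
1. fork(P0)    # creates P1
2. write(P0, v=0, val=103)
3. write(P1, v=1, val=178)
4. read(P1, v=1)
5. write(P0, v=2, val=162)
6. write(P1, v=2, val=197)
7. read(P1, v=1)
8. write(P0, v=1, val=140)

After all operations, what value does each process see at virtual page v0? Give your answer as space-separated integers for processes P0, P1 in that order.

Op 1: fork(P0) -> P1. 3 ppages; refcounts: pp0:2 pp1:2 pp2:2
Op 2: write(P0, v0, 103). refcount(pp0)=2>1 -> COPY to pp3. 4 ppages; refcounts: pp0:1 pp1:2 pp2:2 pp3:1
Op 3: write(P1, v1, 178). refcount(pp1)=2>1 -> COPY to pp4. 5 ppages; refcounts: pp0:1 pp1:1 pp2:2 pp3:1 pp4:1
Op 4: read(P1, v1) -> 178. No state change.
Op 5: write(P0, v2, 162). refcount(pp2)=2>1 -> COPY to pp5. 6 ppages; refcounts: pp0:1 pp1:1 pp2:1 pp3:1 pp4:1 pp5:1
Op 6: write(P1, v2, 197). refcount(pp2)=1 -> write in place. 6 ppages; refcounts: pp0:1 pp1:1 pp2:1 pp3:1 pp4:1 pp5:1
Op 7: read(P1, v1) -> 178. No state change.
Op 8: write(P0, v1, 140). refcount(pp1)=1 -> write in place. 6 ppages; refcounts: pp0:1 pp1:1 pp2:1 pp3:1 pp4:1 pp5:1
P0: v0 -> pp3 = 103
P1: v0 -> pp0 = 30

Answer: 103 30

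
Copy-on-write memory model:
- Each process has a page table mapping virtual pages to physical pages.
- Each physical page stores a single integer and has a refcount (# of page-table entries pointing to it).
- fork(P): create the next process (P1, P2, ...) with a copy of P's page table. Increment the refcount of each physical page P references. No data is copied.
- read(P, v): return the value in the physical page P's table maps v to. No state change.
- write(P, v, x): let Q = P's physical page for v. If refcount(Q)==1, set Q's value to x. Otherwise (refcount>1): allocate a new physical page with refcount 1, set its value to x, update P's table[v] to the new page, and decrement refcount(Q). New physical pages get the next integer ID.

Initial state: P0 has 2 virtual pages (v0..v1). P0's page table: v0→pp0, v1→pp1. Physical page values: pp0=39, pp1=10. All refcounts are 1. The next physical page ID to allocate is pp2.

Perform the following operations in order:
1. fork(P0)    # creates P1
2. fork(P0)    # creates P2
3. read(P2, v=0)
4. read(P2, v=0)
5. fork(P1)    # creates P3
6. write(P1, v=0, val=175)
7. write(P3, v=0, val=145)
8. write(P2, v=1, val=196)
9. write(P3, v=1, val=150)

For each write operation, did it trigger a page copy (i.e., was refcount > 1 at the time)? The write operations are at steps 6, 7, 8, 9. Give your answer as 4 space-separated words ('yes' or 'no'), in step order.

Op 1: fork(P0) -> P1. 2 ppages; refcounts: pp0:2 pp1:2
Op 2: fork(P0) -> P2. 2 ppages; refcounts: pp0:3 pp1:3
Op 3: read(P2, v0) -> 39. No state change.
Op 4: read(P2, v0) -> 39. No state change.
Op 5: fork(P1) -> P3. 2 ppages; refcounts: pp0:4 pp1:4
Op 6: write(P1, v0, 175). refcount(pp0)=4>1 -> COPY to pp2. 3 ppages; refcounts: pp0:3 pp1:4 pp2:1
Op 7: write(P3, v0, 145). refcount(pp0)=3>1 -> COPY to pp3. 4 ppages; refcounts: pp0:2 pp1:4 pp2:1 pp3:1
Op 8: write(P2, v1, 196). refcount(pp1)=4>1 -> COPY to pp4. 5 ppages; refcounts: pp0:2 pp1:3 pp2:1 pp3:1 pp4:1
Op 9: write(P3, v1, 150). refcount(pp1)=3>1 -> COPY to pp5. 6 ppages; refcounts: pp0:2 pp1:2 pp2:1 pp3:1 pp4:1 pp5:1

yes yes yes yes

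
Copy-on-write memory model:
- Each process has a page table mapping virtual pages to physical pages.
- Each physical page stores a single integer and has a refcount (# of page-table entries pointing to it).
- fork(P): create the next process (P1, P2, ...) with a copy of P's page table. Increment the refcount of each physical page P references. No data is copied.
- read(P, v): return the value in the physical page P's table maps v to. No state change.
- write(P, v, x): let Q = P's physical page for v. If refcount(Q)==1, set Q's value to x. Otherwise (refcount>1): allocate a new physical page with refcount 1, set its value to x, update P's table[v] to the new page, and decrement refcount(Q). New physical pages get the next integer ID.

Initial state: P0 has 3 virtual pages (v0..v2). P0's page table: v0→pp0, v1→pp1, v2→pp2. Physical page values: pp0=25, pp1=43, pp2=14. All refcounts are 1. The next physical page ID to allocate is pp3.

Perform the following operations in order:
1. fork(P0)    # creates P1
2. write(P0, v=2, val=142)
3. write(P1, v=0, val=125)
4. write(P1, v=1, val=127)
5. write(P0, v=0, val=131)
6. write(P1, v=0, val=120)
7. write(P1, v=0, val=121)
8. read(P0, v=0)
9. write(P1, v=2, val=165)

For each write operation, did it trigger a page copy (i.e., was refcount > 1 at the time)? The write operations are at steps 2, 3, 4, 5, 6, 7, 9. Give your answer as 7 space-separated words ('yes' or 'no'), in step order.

Op 1: fork(P0) -> P1. 3 ppages; refcounts: pp0:2 pp1:2 pp2:2
Op 2: write(P0, v2, 142). refcount(pp2)=2>1 -> COPY to pp3. 4 ppages; refcounts: pp0:2 pp1:2 pp2:1 pp3:1
Op 3: write(P1, v0, 125). refcount(pp0)=2>1 -> COPY to pp4. 5 ppages; refcounts: pp0:1 pp1:2 pp2:1 pp3:1 pp4:1
Op 4: write(P1, v1, 127). refcount(pp1)=2>1 -> COPY to pp5. 6 ppages; refcounts: pp0:1 pp1:1 pp2:1 pp3:1 pp4:1 pp5:1
Op 5: write(P0, v0, 131). refcount(pp0)=1 -> write in place. 6 ppages; refcounts: pp0:1 pp1:1 pp2:1 pp3:1 pp4:1 pp5:1
Op 6: write(P1, v0, 120). refcount(pp4)=1 -> write in place. 6 ppages; refcounts: pp0:1 pp1:1 pp2:1 pp3:1 pp4:1 pp5:1
Op 7: write(P1, v0, 121). refcount(pp4)=1 -> write in place. 6 ppages; refcounts: pp0:1 pp1:1 pp2:1 pp3:1 pp4:1 pp5:1
Op 8: read(P0, v0) -> 131. No state change.
Op 9: write(P1, v2, 165). refcount(pp2)=1 -> write in place. 6 ppages; refcounts: pp0:1 pp1:1 pp2:1 pp3:1 pp4:1 pp5:1

yes yes yes no no no no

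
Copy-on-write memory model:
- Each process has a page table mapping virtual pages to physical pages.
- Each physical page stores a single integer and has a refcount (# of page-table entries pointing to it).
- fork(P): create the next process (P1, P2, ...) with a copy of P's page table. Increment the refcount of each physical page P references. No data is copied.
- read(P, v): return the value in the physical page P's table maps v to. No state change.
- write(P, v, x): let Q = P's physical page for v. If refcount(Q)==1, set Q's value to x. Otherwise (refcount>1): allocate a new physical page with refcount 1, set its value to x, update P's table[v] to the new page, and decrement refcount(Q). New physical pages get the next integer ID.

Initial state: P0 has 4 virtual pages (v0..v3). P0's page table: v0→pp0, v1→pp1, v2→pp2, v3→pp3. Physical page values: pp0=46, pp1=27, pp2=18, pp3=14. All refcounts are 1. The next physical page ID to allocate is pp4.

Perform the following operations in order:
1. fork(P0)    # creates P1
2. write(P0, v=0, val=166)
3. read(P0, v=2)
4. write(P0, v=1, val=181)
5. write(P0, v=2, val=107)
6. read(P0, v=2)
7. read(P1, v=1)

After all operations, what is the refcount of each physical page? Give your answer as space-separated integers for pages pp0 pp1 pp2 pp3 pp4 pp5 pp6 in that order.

Answer: 1 1 1 2 1 1 1

Derivation:
Op 1: fork(P0) -> P1. 4 ppages; refcounts: pp0:2 pp1:2 pp2:2 pp3:2
Op 2: write(P0, v0, 166). refcount(pp0)=2>1 -> COPY to pp4. 5 ppages; refcounts: pp0:1 pp1:2 pp2:2 pp3:2 pp4:1
Op 3: read(P0, v2) -> 18. No state change.
Op 4: write(P0, v1, 181). refcount(pp1)=2>1 -> COPY to pp5. 6 ppages; refcounts: pp0:1 pp1:1 pp2:2 pp3:2 pp4:1 pp5:1
Op 5: write(P0, v2, 107). refcount(pp2)=2>1 -> COPY to pp6. 7 ppages; refcounts: pp0:1 pp1:1 pp2:1 pp3:2 pp4:1 pp5:1 pp6:1
Op 6: read(P0, v2) -> 107. No state change.
Op 7: read(P1, v1) -> 27. No state change.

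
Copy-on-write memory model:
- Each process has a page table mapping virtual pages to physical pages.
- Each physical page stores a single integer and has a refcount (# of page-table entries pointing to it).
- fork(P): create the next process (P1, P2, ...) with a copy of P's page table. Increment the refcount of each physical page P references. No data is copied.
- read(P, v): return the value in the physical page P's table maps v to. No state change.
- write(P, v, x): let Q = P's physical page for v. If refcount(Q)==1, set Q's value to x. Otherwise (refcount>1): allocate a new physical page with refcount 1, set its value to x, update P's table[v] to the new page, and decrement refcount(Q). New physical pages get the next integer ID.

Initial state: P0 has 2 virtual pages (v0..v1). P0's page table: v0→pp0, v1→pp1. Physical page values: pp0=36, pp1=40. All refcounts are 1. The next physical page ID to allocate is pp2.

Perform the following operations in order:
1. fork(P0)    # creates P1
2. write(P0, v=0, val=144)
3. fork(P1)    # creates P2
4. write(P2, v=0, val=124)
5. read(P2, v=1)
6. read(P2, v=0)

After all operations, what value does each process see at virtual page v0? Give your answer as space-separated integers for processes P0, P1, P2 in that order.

Op 1: fork(P0) -> P1. 2 ppages; refcounts: pp0:2 pp1:2
Op 2: write(P0, v0, 144). refcount(pp0)=2>1 -> COPY to pp2. 3 ppages; refcounts: pp0:1 pp1:2 pp2:1
Op 3: fork(P1) -> P2. 3 ppages; refcounts: pp0:2 pp1:3 pp2:1
Op 4: write(P2, v0, 124). refcount(pp0)=2>1 -> COPY to pp3. 4 ppages; refcounts: pp0:1 pp1:3 pp2:1 pp3:1
Op 5: read(P2, v1) -> 40. No state change.
Op 6: read(P2, v0) -> 124. No state change.
P0: v0 -> pp2 = 144
P1: v0 -> pp0 = 36
P2: v0 -> pp3 = 124

Answer: 144 36 124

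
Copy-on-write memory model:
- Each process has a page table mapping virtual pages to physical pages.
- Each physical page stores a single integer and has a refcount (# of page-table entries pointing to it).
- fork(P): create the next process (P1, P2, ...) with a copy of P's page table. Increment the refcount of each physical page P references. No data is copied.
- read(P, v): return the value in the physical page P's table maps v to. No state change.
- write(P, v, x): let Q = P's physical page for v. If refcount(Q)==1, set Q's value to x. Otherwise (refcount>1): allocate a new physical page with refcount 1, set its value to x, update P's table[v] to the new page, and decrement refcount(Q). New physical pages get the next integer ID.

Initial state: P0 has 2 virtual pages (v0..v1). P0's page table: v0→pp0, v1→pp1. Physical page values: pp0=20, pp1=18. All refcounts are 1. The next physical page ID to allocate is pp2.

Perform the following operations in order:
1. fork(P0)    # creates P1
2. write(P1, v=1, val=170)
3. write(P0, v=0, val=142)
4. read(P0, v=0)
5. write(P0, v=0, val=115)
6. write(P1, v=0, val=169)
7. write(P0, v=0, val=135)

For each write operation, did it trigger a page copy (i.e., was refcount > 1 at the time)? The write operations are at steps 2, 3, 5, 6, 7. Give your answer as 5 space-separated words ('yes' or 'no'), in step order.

Op 1: fork(P0) -> P1. 2 ppages; refcounts: pp0:2 pp1:2
Op 2: write(P1, v1, 170). refcount(pp1)=2>1 -> COPY to pp2. 3 ppages; refcounts: pp0:2 pp1:1 pp2:1
Op 3: write(P0, v0, 142). refcount(pp0)=2>1 -> COPY to pp3. 4 ppages; refcounts: pp0:1 pp1:1 pp2:1 pp3:1
Op 4: read(P0, v0) -> 142. No state change.
Op 5: write(P0, v0, 115). refcount(pp3)=1 -> write in place. 4 ppages; refcounts: pp0:1 pp1:1 pp2:1 pp3:1
Op 6: write(P1, v0, 169). refcount(pp0)=1 -> write in place. 4 ppages; refcounts: pp0:1 pp1:1 pp2:1 pp3:1
Op 7: write(P0, v0, 135). refcount(pp3)=1 -> write in place. 4 ppages; refcounts: pp0:1 pp1:1 pp2:1 pp3:1

yes yes no no no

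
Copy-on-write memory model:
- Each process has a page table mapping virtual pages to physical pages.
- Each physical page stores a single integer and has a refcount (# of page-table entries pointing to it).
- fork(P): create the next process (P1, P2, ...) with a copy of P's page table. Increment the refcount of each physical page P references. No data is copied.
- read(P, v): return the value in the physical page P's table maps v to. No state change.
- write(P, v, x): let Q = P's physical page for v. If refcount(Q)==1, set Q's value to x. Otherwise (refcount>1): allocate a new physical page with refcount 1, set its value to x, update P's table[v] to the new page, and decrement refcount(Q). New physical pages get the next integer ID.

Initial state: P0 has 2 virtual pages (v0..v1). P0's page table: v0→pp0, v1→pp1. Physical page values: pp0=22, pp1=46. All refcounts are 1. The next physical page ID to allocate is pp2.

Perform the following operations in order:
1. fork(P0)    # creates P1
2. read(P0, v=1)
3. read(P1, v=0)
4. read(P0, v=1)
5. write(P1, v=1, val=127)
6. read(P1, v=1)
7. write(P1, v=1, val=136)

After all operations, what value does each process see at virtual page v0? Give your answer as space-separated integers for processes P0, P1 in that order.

Answer: 22 22

Derivation:
Op 1: fork(P0) -> P1. 2 ppages; refcounts: pp0:2 pp1:2
Op 2: read(P0, v1) -> 46. No state change.
Op 3: read(P1, v0) -> 22. No state change.
Op 4: read(P0, v1) -> 46. No state change.
Op 5: write(P1, v1, 127). refcount(pp1)=2>1 -> COPY to pp2. 3 ppages; refcounts: pp0:2 pp1:1 pp2:1
Op 6: read(P1, v1) -> 127. No state change.
Op 7: write(P1, v1, 136). refcount(pp2)=1 -> write in place. 3 ppages; refcounts: pp0:2 pp1:1 pp2:1
P0: v0 -> pp0 = 22
P1: v0 -> pp0 = 22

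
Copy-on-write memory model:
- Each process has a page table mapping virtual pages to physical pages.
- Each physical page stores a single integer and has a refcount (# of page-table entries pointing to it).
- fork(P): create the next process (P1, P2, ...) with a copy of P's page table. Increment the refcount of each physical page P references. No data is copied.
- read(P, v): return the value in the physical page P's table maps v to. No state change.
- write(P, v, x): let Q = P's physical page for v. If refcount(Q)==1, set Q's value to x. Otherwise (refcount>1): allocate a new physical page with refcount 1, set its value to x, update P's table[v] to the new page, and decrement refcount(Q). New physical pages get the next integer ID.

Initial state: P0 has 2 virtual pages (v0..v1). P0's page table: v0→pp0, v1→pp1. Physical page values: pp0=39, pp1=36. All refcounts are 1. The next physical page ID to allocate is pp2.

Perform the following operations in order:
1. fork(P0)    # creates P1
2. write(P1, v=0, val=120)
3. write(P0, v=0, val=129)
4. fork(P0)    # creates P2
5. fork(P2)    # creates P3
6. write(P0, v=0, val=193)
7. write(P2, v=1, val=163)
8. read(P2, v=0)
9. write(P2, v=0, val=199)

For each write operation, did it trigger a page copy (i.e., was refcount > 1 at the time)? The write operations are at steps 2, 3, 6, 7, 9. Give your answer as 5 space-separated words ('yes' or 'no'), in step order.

Op 1: fork(P0) -> P1. 2 ppages; refcounts: pp0:2 pp1:2
Op 2: write(P1, v0, 120). refcount(pp0)=2>1 -> COPY to pp2. 3 ppages; refcounts: pp0:1 pp1:2 pp2:1
Op 3: write(P0, v0, 129). refcount(pp0)=1 -> write in place. 3 ppages; refcounts: pp0:1 pp1:2 pp2:1
Op 4: fork(P0) -> P2. 3 ppages; refcounts: pp0:2 pp1:3 pp2:1
Op 5: fork(P2) -> P3. 3 ppages; refcounts: pp0:3 pp1:4 pp2:1
Op 6: write(P0, v0, 193). refcount(pp0)=3>1 -> COPY to pp3. 4 ppages; refcounts: pp0:2 pp1:4 pp2:1 pp3:1
Op 7: write(P2, v1, 163). refcount(pp1)=4>1 -> COPY to pp4. 5 ppages; refcounts: pp0:2 pp1:3 pp2:1 pp3:1 pp4:1
Op 8: read(P2, v0) -> 129. No state change.
Op 9: write(P2, v0, 199). refcount(pp0)=2>1 -> COPY to pp5. 6 ppages; refcounts: pp0:1 pp1:3 pp2:1 pp3:1 pp4:1 pp5:1

yes no yes yes yes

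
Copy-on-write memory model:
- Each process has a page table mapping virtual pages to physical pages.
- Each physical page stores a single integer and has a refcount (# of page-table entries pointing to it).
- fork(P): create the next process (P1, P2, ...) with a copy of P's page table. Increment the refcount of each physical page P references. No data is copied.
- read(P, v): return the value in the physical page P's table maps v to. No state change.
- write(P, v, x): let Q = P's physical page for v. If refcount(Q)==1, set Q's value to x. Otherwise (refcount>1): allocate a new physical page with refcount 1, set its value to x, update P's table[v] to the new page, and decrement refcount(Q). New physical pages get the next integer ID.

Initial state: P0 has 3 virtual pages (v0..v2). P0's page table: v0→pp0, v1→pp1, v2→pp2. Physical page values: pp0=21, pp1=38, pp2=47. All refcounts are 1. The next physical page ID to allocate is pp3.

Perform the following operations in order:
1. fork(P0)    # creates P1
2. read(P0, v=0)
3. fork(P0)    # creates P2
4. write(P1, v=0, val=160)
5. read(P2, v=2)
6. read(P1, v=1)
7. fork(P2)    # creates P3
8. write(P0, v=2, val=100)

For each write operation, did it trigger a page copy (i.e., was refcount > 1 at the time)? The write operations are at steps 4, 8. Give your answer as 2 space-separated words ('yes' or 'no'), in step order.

Op 1: fork(P0) -> P1. 3 ppages; refcounts: pp0:2 pp1:2 pp2:2
Op 2: read(P0, v0) -> 21. No state change.
Op 3: fork(P0) -> P2. 3 ppages; refcounts: pp0:3 pp1:3 pp2:3
Op 4: write(P1, v0, 160). refcount(pp0)=3>1 -> COPY to pp3. 4 ppages; refcounts: pp0:2 pp1:3 pp2:3 pp3:1
Op 5: read(P2, v2) -> 47. No state change.
Op 6: read(P1, v1) -> 38. No state change.
Op 7: fork(P2) -> P3. 4 ppages; refcounts: pp0:3 pp1:4 pp2:4 pp3:1
Op 8: write(P0, v2, 100). refcount(pp2)=4>1 -> COPY to pp4. 5 ppages; refcounts: pp0:3 pp1:4 pp2:3 pp3:1 pp4:1

yes yes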